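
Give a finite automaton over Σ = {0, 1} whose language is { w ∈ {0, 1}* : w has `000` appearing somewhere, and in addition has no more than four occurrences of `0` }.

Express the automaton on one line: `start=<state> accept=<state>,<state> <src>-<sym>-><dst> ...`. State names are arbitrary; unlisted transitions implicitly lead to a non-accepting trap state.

start=q0 accept=q4,q7 q0-0->q1 q0-1->q0 q1-0->q2 q1-1->q3 q2-0->q4 q2-1->q5 q3-0->q6 q3-1->q3 q4-0->q7 q4-1->q4 q5-0->q8 q5-1->q5 q6-0->q9 q6-1->q5 q7-0->q10 q7-1->q7 q8-0->q11 q8-1->q12 q9-0->q7 q9-1->q12 q10-0->q10 q10-1->q10 q11-0->q10 q11-1->q13 q12-0->q14 q12-1->q12 q13-0->q15 q13-1->q13 q14-0->q16 q14-1->q13 q15-0->q16 q15-1->q17 q16-0->q10 q16-1->q17 q17-0->q15 q17-1->q17

Build one automaton per condition and run them in lockstep. The first has 4 states tracking whether and how much of `000` has been seen; the second has 6 states tracking the count of `0`s, saturating at 5. A product state is a pair (one from each), accepting exactly when both do.
An 18-state machine:
          0    1  
>  q0     q1   q0 
   q1     q2   q3 
   q2     q4   q5 
   q3     q6   q3 
 * q4     q7   q4 
   q5     q8   q5 
   q6     q9   q5 
 * q7    q10   q7 
   q8    q11  q12 
   q9     q7  q12 
   q10   q10  q10 
   q11   q10  q13 
   q12   q14  q12 
   q13   q15  q13 
   q14   q16  q13 
   q15   q16  q17 
   q16   q10  q17 
   q17   q15  q17 
(> = start, * = accepting)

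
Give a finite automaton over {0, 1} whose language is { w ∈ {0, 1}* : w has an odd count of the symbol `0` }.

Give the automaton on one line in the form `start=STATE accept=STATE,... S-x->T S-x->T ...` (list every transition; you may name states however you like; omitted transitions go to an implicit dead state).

Keep the running count of `0`s modulo 2: each `0` advances along the cycle q0 → q1 → q0 while other symbols loop. Accept at q1.
        0   1  
>  q0   q1  q0 
 * q1   q0  q1 
(> = start, * = accepting)

start=q0 accept=q1 q0-0->q1 q0-1->q0 q1-0->q0 q1-1->q1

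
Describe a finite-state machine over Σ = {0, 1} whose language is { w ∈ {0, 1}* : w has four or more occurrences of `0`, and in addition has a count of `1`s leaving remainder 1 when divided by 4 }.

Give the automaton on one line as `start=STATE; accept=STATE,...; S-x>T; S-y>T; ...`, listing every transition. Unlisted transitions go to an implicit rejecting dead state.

start=q0; accept=q15,q18; q0-0>q1; q0-1>q2; q1-0>q3; q1-1>q4; q2-0>q4; q2-1>q5; q3-0>q6; q3-1>q7; q4-0>q7; q4-1>q8; q5-0>q8; q5-1>q9; q6-0>q10; q6-1>q11; q7-0>q11; q7-1>q12; q8-0>q12; q8-1>q13; q9-0>q13; q9-1>q0; q10-0>q14; q10-1>q15; q11-0>q15; q11-1>q16; q12-0>q16; q12-1>q17; q13-0>q17; q13-1>q1; q14-0>q14; q14-1>q18; q15-0>q18; q15-1>q19; q16-0>q19; q16-1>q20; q17-0>q20; q17-1>q3; q18-0>q18; q18-1>q21; q19-0>q21; q19-1>q22; q20-0>q22; q20-1>q6; q21-0>q21; q21-1>q23; q22-0>q23; q22-1>q10; q23-0>q23; q23-1>q14

Handle the two conditions separately and then intersect. The first has 6 states tracking the count of `0`s, saturating at 5; the second has 4 states tracking the count of `1`s modulo 4. A product state is a pair (one from each), accepting exactly when both do.
24 states suffice.
          0    1  
>  q0     q1   q2 
   q1     q3   q4 
   q2     q4   q5 
   q3     q6   q7 
   q4     q7   q8 
   q5     q8   q9 
   q6    q10  q11 
   q7    q11  q12 
   q8    q12  q13 
   q9    q13   q0 
   q10   q14  q15 
   q11   q15  q16 
   q12   q16  q17 
   q13   q17   q1 
   q14   q14  q18 
 * q15   q18  q19 
   q16   q19  q20 
   q17   q20   q3 
 * q18   q18  q21 
   q19   q21  q22 
   q20   q22   q6 
   q21   q21  q23 
   q22   q23  q10 
   q23   q23  q14 
(> = start, * = accepting)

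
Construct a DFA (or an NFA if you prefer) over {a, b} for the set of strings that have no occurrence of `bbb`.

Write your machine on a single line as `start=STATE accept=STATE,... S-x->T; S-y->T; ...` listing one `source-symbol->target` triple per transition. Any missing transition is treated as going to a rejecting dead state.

start=q0; accept=q0,q1,q2; q0-a->q0; q0-b->q1; q1-a->q0; q1-b->q2; q2-a->q0; q2-b->q3; q3-a->q3; q3-b->q3

Track partial matches of the forbidden pattern `bbb`. State q3 is a dead state reached once `bbb` has occurred; every other state accepts. q0 means no part of `bbb` is currently matched.
        a   b  
>* q0   q0  q1 
 * q1   q0  q2 
 * q2   q0  q3 
   q3   q3  q3 
(> = start, * = accepting)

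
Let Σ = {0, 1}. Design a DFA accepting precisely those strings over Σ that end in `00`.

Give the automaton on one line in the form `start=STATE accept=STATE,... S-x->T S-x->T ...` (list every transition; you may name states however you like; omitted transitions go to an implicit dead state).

Let each state record the length of the longest suffix of the input read so far that is also a prefix of `00`. B means the last symbol is `0`; C means the last 2 symbols are `00`. Accept only at C, where the string currently ends in `00`.
A 3-state machine:
       0  1 
>  A   B  A 
   B   C  A 
 * C   C  A 
(> = start, * = accepting)

start=A accept=C A-0->B A-1->A B-0->C B-1->A C-0->C C-1->A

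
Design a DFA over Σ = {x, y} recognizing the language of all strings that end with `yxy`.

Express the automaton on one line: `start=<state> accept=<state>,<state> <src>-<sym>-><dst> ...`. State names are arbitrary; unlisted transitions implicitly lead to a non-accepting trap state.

Remember how much of `yxy` the current input suffix matches. State q0 means no match yet; q1 means the last symbol is `y`; q2 means the last 2 symbols are `yx`; q3 means the last 3 symbols are `yxy`. Only q3 accepts. On a mismatch, fall back to the longest proper suffix that is still a prefix of `yxy`.
        x   y  
>  q0   q0  q1 
   q1   q2  q1 
   q2   q0  q3 
 * q3   q2  q1 
(> = start, * = accepting)

start=q0 accept=q3 q0-x->q0 q0-y->q1 q1-x->q2 q1-y->q1 q2-x->q0 q2-y->q3 q3-x->q2 q3-y->q1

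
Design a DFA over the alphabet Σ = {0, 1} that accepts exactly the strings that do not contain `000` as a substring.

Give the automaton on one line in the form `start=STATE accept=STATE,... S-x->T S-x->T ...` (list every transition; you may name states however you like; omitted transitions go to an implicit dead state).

Track partial matches of the forbidden pattern `000`. State s3 is a dead state reached once `000` has occurred; every other state accepts. s0 means no part of `000` is currently matched.
A 4-state machine:
        0   1  
>* s0   s1  s0 
 * s1   s2  s0 
 * s2   s3  s0 
   s3   s3  s3 
(> = start, * = accepting)

start=s0 accept=s0,s1,s2 s0-0->s1 s0-1->s0 s1-0->s2 s1-1->s0 s2-0->s3 s2-1->s0 s3-0->s3 s3-1->s3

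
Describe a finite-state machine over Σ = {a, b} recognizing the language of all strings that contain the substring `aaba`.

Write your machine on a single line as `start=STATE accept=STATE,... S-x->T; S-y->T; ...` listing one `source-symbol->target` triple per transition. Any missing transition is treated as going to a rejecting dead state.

start=q0; accept=q4; q0-a->q1; q0-b->q0; q1-a->q2; q1-b->q0; q2-a->q2; q2-b->q3; q3-a->q4; q3-b->q0; q4-a->q4; q4-b->q4

States q0..q3 record the length of the longest prefix of `aaba` that matches the current input suffix. Reaching q4 means `aaba` has been seen, and we stay there forever. Accept from q4.
With 5 states:
        a   b  
>  q0   q1  q0 
   q1   q2  q0 
   q2   q2  q3 
   q3   q4  q0 
 * q4   q4  q4 
(> = start, * = accepting)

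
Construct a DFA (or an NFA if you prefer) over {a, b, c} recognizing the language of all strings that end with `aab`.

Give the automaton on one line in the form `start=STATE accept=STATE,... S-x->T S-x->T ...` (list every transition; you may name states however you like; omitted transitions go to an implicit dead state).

Let each state record the length of the longest suffix of the input read so far that is also a prefix of `aab`. s1 means the last symbol is `a`; s2 means the last 2 symbols are `aa`; s3 means the last 3 symbols are `aab`. Accept only at s3, where the string currently ends in `aab`.
4 states suffice.
        a   b   c  
>  s0   s1  s0  s0 
   s1   s2  s0  s0 
   s2   s2  s3  s0 
 * s3   s1  s0  s0 
(> = start, * = accepting)

start=s0 accept=s3 s0-a->s1 s0-b->s0 s0-c->s0 s1-a->s2 s1-b->s0 s1-c->s0 s2-a->s2 s2-b->s3 s2-c->s0 s3-a->s1 s3-b->s0 s3-c->s0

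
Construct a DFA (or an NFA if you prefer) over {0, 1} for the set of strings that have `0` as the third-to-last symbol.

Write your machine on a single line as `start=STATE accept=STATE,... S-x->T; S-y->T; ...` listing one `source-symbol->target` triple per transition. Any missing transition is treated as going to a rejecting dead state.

start=q0; accept=q7,q8,q9,q10; q0-0->q1; q0-1->q2; q1-0->q3; q1-1->q4; q2-0->q5; q2-1->q6; q3-0->q7; q3-1->q8; q4-0->q9; q4-1->q10; q5-0->q11; q5-1->q12; q6-0->q13; q6-1->q14; q7-0->q7; q7-1->q8; q8-0->q9; q8-1->q10; q9-0->q11; q9-1->q12; q10-0->q13; q10-1->q14; q11-0->q7; q11-1->q8; q12-0->q9; q12-1->q10; q13-0->q11; q13-1->q12; q14-0->q13; q14-1->q14

Because acceptance depends on a position counted from the end, the machine has to buffer the most recent 3 symbols. Make each state the string of the last up-to-3 symbols read; on input `x` shift the window left and append `x`. Accept when the buffered window has length 3 and begins with `0`.
A 15-state machine:
          0    1  
>  q0     q1   q2 
   q1     q3   q4 
   q2     q5   q6 
   q3     q7   q8 
   q4     q9  q10 
   q5    q11  q12 
   q6    q13  q14 
 * q7     q7   q8 
 * q8     q9  q10 
 * q9    q11  q12 
 * q10   q13  q14 
   q11    q7   q8 
   q12    q9  q10 
   q13   q11  q12 
   q14   q13  q14 
(> = start, * = accepting)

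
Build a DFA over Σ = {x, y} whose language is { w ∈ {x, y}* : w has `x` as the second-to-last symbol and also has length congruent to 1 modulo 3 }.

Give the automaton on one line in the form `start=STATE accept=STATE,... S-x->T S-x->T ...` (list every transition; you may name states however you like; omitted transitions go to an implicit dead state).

start=S0 accept=S4 S0-x->S1 S0-y->S1 S1-x->S2 S1-y->S2 S2-x->S3 S2-y->S0 S3-x->S4 S3-y->S4 S4-x->S2 S4-y->S2

Handle the two conditions separately and then intersect. One (7 states) tracks the last 2 symbols read; the other (3 states) tracks the input length modulo 3. Each combined state is a pair, one component from each; accept when both components accept. After merging equivalent states the machine shrinks.
5 states suffice.
        x   y  
>  S0   S1  S1 
   S1   S2  S2 
   S2   S3  S0 
   S3   S4  S4 
 * S4   S2  S2 
(> = start, * = accepting)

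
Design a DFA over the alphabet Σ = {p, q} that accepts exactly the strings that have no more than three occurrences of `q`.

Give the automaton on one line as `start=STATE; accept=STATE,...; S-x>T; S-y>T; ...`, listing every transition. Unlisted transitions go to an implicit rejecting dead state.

Only the number of `q`s matters, and only up to 4. Make a chain A → B → C → D → E advanced by each `q` (with E absorbing); every other symbol self-loops. The accepting set is {A, B, C, D}.
A 5-state machine:
       p  q 
>* A   A  B 
 * B   B  C 
 * C   C  D 
 * D   D  E 
   E   E  E 
(> = start, * = accepting)

start=A; accept=A,B,C,D; A-p>A; A-q>B; B-p>B; B-q>C; C-p>C; C-q>D; D-p>D; D-q>E; E-p>E; E-q>E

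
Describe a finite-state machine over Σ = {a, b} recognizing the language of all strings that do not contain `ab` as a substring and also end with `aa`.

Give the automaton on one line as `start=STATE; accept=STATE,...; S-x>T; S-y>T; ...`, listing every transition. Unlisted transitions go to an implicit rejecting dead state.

Handle the two conditions separately and then intersect. One (3 states) tracks partial matches of the forbidden pattern `ab`; the other (3 states) tracks how much of the suffix `aa` has currently been matched. Each combined state is a pair, one component from each; accept when both components accept. After merging equivalent states the machine shrinks.
With 4 states:
        a   b  
>  S0   S1  S0 
   S1   S2  S3 
 * S2   S2  S3 
   S3   S3  S3 
(> = start, * = accepting)

start=S0; accept=S2; S0-a>S1; S0-b>S0; S1-a>S2; S1-b>S3; S2-a>S2; S2-b>S3; S3-a>S3; S3-b>S3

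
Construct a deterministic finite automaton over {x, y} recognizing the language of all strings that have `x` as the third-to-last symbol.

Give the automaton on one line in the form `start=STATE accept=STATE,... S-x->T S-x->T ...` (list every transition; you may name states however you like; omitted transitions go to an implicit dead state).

start=s0 accept=s7,s8,s9,s10 s0-x->s1 s0-y->s2 s1-x->s3 s1-y->s4 s2-x->s5 s2-y->s6 s3-x->s7 s3-y->s8 s4-x->s9 s4-y->s10 s5-x->s11 s5-y->s12 s6-x->s13 s6-y->s14 s7-x->s7 s7-y->s8 s8-x->s9 s8-y->s10 s9-x->s11 s9-y->s12 s10-x->s13 s10-y->s14 s11-x->s7 s11-y->s8 s12-x->s9 s12-y->s10 s13-x->s11 s13-y->s12 s14-x->s13 s14-y->s14

Because acceptance depends on a position counted from the end, the machine has to buffer the most recent 3 symbols. Make each state the string of the last up-to-3 symbols read; on input `x` shift the window left and append `x`. Accept when the buffered window has length 3 and begins with `x`.
          x    y  
>  s0     s1   s2 
   s1     s3   s4 
   s2     s5   s6 
   s3     s7   s8 
   s4     s9  s10 
   s5    s11  s12 
   s6    s13  s14 
 * s7     s7   s8 
 * s8     s9  s10 
 * s9    s11  s12 
 * s10   s13  s14 
   s11    s7   s8 
   s12    s9  s10 
   s13   s11  s12 
   s14   s13  s14 
(> = start, * = accepting)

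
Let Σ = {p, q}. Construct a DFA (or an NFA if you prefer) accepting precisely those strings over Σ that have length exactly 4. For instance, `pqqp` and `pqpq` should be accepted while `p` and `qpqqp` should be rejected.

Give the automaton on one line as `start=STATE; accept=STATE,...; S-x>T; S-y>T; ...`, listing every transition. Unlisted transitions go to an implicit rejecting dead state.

We only need to distinguish lengths 0, 1, …, 4, and '>4'. Chain A → B → C → D → E → F on every symbol, with F looping. Accepting states: {E}.
       p  q 
>  A   B  B 
   B   C  C 
   C   D  D 
   D   E  E 
 * E   F  F 
   F   F  F 
(> = start, * = accepting)

start=A; accept=E; A-p>B; A-q>B; B-p>C; B-q>C; C-p>D; C-q>D; D-p>E; D-q>E; E-p>F; E-q>F; F-p>F; F-q>F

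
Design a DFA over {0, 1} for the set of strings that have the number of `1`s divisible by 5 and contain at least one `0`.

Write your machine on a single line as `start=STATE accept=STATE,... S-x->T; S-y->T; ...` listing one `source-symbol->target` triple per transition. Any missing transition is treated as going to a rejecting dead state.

start=s0; accept=s1,s3; s0-0->s1; s0-1->s2; s1-0->s3; s1-1->s4; s2-0->s4; s2-1->s5; s3-0->s3; s3-1->s6; s4-0->s6; s4-1->s7; s5-0->s7; s5-1->s8; s6-0->s6; s6-1->s9; s7-0->s9; s7-1->s10; s8-0->s10; s8-1->s11; s9-0->s9; s9-1->s12; s10-0->s12; s10-1->s13; s11-0->s13; s11-1->s0; s12-0->s12; s12-1->s14; s13-0->s14; s13-1->s1; s14-0->s14; s14-1->s3

Build one automaton per condition and run them in lockstep. The first has 5 states tracking the count of `1`s modulo 5; the second has 3 states tracking the count of `0`s, saturating at 2. A product state is a pair (one from each), accepting exactly when both do.
A 15-state machine:
          0    1  
>  s0     s1   s2 
 * s1     s3   s4 
   s2     s4   s5 
 * s3     s3   s6 
   s4     s6   s7 
   s5     s7   s8 
   s6     s6   s9 
   s7     s9  s10 
   s8    s10  s11 
   s9     s9  s12 
   s10   s12  s13 
   s11   s13   s0 
   s12   s12  s14 
   s13   s14   s1 
   s14   s14   s3 
(> = start, * = accepting)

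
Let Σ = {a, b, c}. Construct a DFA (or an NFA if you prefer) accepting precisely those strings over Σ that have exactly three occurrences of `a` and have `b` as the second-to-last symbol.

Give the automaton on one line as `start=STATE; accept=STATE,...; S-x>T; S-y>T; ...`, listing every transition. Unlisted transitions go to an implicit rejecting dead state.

Handle the two conditions separately and then intersect. One (5 states) tracks the count of `a`s, saturating at 4; the other (13 states) tracks the last 2 symbols read. Each combined state is a pair, one component from each; accept when both components accept. After merging equivalent states the machine shrinks.
9 states suffice.
        a   b   c  
>  q0   q1  q0  q0 
   q1   q2  q1  q1 
   q2   q3  q4  q2 
   q3   q5  q6  q3 
   q4   q7  q4  q2 
   q5   q5  q5  q5 
   q6   q5  q8  q7 
 * q7   q5  q6  q3 
 * q8   q5  q8  q7 
(> = start, * = accepting)

start=q0; accept=q7,q8; q0-a>q1; q0-b>q0; q0-c>q0; q1-a>q2; q1-b>q1; q1-c>q1; q2-a>q3; q2-b>q4; q2-c>q2; q3-a>q5; q3-b>q6; q3-c>q3; q4-a>q7; q4-b>q4; q4-c>q2; q5-a>q5; q5-b>q5; q5-c>q5; q6-a>q5; q6-b>q8; q6-c>q7; q7-a>q5; q7-b>q6; q7-c>q3; q8-a>q5; q8-b>q8; q8-c>q7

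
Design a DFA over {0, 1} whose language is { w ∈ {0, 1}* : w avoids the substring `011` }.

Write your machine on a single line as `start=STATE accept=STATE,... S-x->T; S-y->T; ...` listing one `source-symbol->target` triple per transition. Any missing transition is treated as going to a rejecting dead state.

start=S0; accept=S0,S1,S2; S0-0->S1; S0-1->S0; S1-0->S1; S1-1->S2; S2-0->S1; S2-1->S3; S3-0->S3; S3-1->S3

This is the complement of 'contains `011`'. Use the same substring-matching states — S0 through S3 holding how much of `011` has just been matched — but flip the accepting set: everything except the trap S3 accepts.
4 states suffice.
        0   1  
>* S0   S1  S0 
 * S1   S1  S2 
 * S2   S1  S3 
   S3   S3  S3 
(> = start, * = accepting)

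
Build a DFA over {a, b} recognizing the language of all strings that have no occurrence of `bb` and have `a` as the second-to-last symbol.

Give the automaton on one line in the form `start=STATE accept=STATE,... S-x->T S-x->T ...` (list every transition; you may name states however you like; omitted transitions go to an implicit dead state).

Run two small machines in parallel and take their product. The first has 3 states tracking partial matches of the forbidden pattern `bb`; the second has 7 states tracking the last 2 symbols read. A product state is a pair (one from each), accepting exactly when both do. Equivalent product states are then merged.
6 states suffice.
        a   b  
>  q0   q1  q2 
   q1   q3  q4 
   q2   q1  q5 
 * q3   q3  q4 
 * q4   q1  q5 
   q5   q5  q5 
(> = start, * = accepting)

start=q0 accept=q3,q4 q0-a->q1 q0-b->q2 q1-a->q3 q1-b->q4 q2-a->q1 q2-b->q5 q3-a->q3 q3-b->q4 q4-a->q1 q4-b->q5 q5-a->q5 q5-b->q5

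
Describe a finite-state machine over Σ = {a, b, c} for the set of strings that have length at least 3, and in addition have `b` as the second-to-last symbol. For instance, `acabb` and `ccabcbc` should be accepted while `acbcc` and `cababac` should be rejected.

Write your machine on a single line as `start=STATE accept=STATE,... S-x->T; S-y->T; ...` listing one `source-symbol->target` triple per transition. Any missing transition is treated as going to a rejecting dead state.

Handle the two conditions separately and then intersect. One (5 states) tracks the input length, saturating at 4; the other (13 states) tracks the last 2 symbols read. Each combined state is a pair, one component from each; accept when both components accept. After merging equivalent states the machine shrinks.
With 5 states:
        a   b   c  
>  s0   s1  s1  s1 
   s1   s1  s2  s1 
   s2   s3  s4  s3 
 * s3   s1  s2  s1 
 * s4   s3  s4  s3 
(> = start, * = accepting)

start=s0; accept=s3,s4; s0-a->s1; s0-b->s1; s0-c->s1; s1-a->s1; s1-b->s2; s1-c->s1; s2-a->s3; s2-b->s4; s2-c->s3; s3-a->s1; s3-b->s2; s3-c->s1; s4-a->s3; s4-b->s4; s4-c->s3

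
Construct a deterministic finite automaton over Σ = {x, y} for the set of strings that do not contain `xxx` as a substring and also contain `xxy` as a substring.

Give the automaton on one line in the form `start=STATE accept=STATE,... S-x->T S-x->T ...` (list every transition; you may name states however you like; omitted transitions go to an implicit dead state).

Run two small machines in parallel and take their product. One (4 states) tracks partial matches of the forbidden pattern `xxx`; the other (4 states) tracks whether and how much of `xxy` has been seen. Each combined state is a pair, one component from each; accept when both components accept. Equivalent product states are then merged.
        x   y  
>  q0   q1  q0 
   q1   q2  q0 
   q2   q3  q4 
   q3   q3  q3 
 * q4   q5  q4 
 * q5   q6  q4 
 * q6   q3  q4 
(> = start, * = accepting)

start=q0 accept=q4,q5,q6 q0-x->q1 q0-y->q0 q1-x->q2 q1-y->q0 q2-x->q3 q2-y->q4 q3-x->q3 q3-y->q3 q4-x->q5 q4-y->q4 q5-x->q6 q5-y->q4 q6-x->q3 q6-y->q4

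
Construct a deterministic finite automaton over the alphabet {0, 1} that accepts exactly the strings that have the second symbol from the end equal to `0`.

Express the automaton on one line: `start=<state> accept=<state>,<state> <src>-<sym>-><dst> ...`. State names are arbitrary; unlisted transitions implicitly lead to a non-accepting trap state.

start=S0 accept=S3,S4 S0-0->S1 S0-1->S2 S1-0->S3 S1-1->S4 S2-0->S5 S2-1->S6 S3-0->S3 S3-1->S4 S4-0->S5 S4-1->S6 S5-0->S3 S5-1->S4 S6-0->S5 S6-1->S6

A DFA must remember the last 2 symbols (since which symbol is second-to-last isn't known until the input ends). Use one state per possible window of the last ≤2 symbols; accept from those whose window starts with `0`.
        0   1  
>  S0   S1  S2 
   S1   S3  S4 
   S2   S5  S6 
 * S3   S3  S4 
 * S4   S5  S6 
   S5   S3  S4 
   S6   S5  S6 
(> = start, * = accepting)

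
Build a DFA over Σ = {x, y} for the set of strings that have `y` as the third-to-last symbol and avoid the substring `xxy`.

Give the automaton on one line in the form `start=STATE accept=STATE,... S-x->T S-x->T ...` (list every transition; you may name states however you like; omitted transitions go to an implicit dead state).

Handle the two conditions separately and then intersect. The first has 15 states tracking the last 3 symbols read; the second has 4 states tracking partial matches of the forbidden pattern `xxy`. A product state is a pair (one from each), accepting exactly when both do. Equivalent product states are then merged.
With 10 states:
        x   y  
>  S0   S1  S2 
   S1   S3  S2 
   S2   S4  S5 
   S3   S3  S3 
   S4   S6  S7 
   S5   S8  S9 
 * S6   S3  S3 
 * S7   S4  S5 
 * S8   S6  S7 
 * S9   S8  S9 
(> = start, * = accepting)

start=S0 accept=S6,S7,S8,S9 S0-x->S1 S0-y->S2 S1-x->S3 S1-y->S2 S2-x->S4 S2-y->S5 S3-x->S3 S3-y->S3 S4-x->S6 S4-y->S7 S5-x->S8 S5-y->S9 S6-x->S3 S6-y->S3 S7-x->S4 S7-y->S5 S8-x->S6 S8-y->S7 S9-x->S8 S9-y->S9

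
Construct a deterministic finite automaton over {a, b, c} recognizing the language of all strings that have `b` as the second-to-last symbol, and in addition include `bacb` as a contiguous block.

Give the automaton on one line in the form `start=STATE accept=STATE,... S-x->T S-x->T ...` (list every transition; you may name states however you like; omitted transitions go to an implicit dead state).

Build one automaton per condition and run them in lockstep. One (13 states) tracks the last 2 symbols read; the other (5 states) tracks whether and how much of `bacb` has been seen. Each combined state is a pair, one component from each; accept when both components accept.
23 states suffice.
          a    b    c  
>  q0     q1   q2   q3 
   q1     q4   q5   q6 
   q2     q7   q8   q9 
   q3    q10  q11  q12 
   q4     q4   q5   q6 
   q5     q7   q8   q9 
   q6    q10  q11  q12 
   q7     q4   q5  q13 
   q8     q7   q8   q9 
   q9    q10  q11  q12 
   q10    q4   q5   q6 
   q11    q7   q8   q9 
   q12   q10  q11  q12 
   q13   q10  q14  q12 
   q14   q15  q16  q17 
 * q15   q18  q19  q20 
 * q16   q15  q16  q17 
 * q17   q21  q14  q22 
   q18   q18  q19  q20 
   q19   q15  q16  q17 
   q20   q21  q14  q22 
   q21   q18  q19  q20 
   q22   q21  q14  q22 
(> = start, * = accepting)

start=q0 accept=q15,q16,q17 q0-a->q1 q0-b->q2 q0-c->q3 q1-a->q4 q1-b->q5 q1-c->q6 q2-a->q7 q2-b->q8 q2-c->q9 q3-a->q10 q3-b->q11 q3-c->q12 q4-a->q4 q4-b->q5 q4-c->q6 q5-a->q7 q5-b->q8 q5-c->q9 q6-a->q10 q6-b->q11 q6-c->q12 q7-a->q4 q7-b->q5 q7-c->q13 q8-a->q7 q8-b->q8 q8-c->q9 q9-a->q10 q9-b->q11 q9-c->q12 q10-a->q4 q10-b->q5 q10-c->q6 q11-a->q7 q11-b->q8 q11-c->q9 q12-a->q10 q12-b->q11 q12-c->q12 q13-a->q10 q13-b->q14 q13-c->q12 q14-a->q15 q14-b->q16 q14-c->q17 q15-a->q18 q15-b->q19 q15-c->q20 q16-a->q15 q16-b->q16 q16-c->q17 q17-a->q21 q17-b->q14 q17-c->q22 q18-a->q18 q18-b->q19 q18-c->q20 q19-a->q15 q19-b->q16 q19-c->q17 q20-a->q21 q20-b->q14 q20-c->q22 q21-a->q18 q21-b->q19 q21-c->q20 q22-a->q21 q22-b->q14 q22-c->q22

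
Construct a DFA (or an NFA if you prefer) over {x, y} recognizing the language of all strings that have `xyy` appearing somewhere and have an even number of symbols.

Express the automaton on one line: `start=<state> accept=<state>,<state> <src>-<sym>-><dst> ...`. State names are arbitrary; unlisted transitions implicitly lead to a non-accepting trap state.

start=q0 accept=q7 q0-x->q1 q0-y->q2 q1-x->q3 q1-y->q4 q2-x->q3 q2-y->q0 q3-x->q1 q3-y->q5 q4-x->q1 q4-y->q6 q5-x->q3 q5-y->q7 q6-x->q7 q6-y->q7 q7-x->q6 q7-y->q6

Run two small machines in parallel and take their product. One (4 states) tracks whether and how much of `xyy` has been seen; the other (2 states) tracks the input length modulo 2. Each combined state is a pair, one component from each; accept when both components accept.
An 8-state machine:
        x   y  
>  q0   q1  q2 
   q1   q3  q4 
   q2   q3  q0 
   q3   q1  q5 
   q4   q1  q6 
   q5   q3  q7 
   q6   q7  q7 
 * q7   q6  q6 
(> = start, * = accepting)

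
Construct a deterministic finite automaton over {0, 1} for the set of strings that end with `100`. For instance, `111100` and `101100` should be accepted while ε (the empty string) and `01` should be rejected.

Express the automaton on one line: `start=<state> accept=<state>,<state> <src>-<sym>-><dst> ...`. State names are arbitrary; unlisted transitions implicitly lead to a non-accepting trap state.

Remember how much of `100` the current input suffix matches. State A means no match yet; B means the last symbol is `1`; C means the last 2 symbols are `10`; D means the last 3 symbols are `100`. Only D accepts. On a mismatch, fall back to the longest proper suffix that is still a prefix of `100`.
A 4-state machine:
       0  1 
>  A   A  B 
   B   C  B 
   C   D  B 
 * D   A  B 
(> = start, * = accepting)

start=A accept=D A-0->A A-1->B B-0->C B-1->B C-0->D C-1->B D-0->A D-1->B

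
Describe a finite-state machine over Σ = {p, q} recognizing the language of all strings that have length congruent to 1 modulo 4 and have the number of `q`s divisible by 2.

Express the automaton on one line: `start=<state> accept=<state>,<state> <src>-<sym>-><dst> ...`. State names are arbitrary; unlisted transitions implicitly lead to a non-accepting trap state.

start=A accept=B A-p->B A-q->C B-p->D B-q->E C-p->E C-q->D D-p->F D-q->G E-p->G E-q->F F-p->A F-q->H G-p->H G-q->A H-p->C H-q->B

Handle the two conditions separately and then intersect. The first has 4 states tracking the input length modulo 4; the second has 2 states tracking the count of `q`s modulo 2. A product state is a pair (one from each), accepting exactly when both do.
       p  q 
>  A   B  C 
 * B   D  E 
   C   E  D 
   D   F  G 
   E   G  F 
   F   A  H 
   G   H  A 
   H   C  B 
(> = start, * = accepting)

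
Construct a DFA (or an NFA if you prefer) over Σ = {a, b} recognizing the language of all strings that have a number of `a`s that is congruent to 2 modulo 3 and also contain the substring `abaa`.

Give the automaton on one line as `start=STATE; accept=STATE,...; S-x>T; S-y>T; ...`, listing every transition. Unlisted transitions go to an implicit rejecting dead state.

start=S0; accept=S14; S0-a>S1; S0-b>S0; S1-a>S2; S1-b>S3; S2-a>S4; S2-b>S5; S3-a>S6; S3-b>S7; S4-a>S1; S4-b>S8; S5-a>S9; S5-b>S10; S6-a>S11; S6-b>S5; S7-a>S2; S7-b>S7; S8-a>S12; S8-b>S0; S9-a>S13; S9-b>S8; S10-a>S4; S10-b>S10; S11-a>S13; S11-b>S11; S12-a>S14; S12-b>S3; S13-a>S14; S13-b>S13; S14-a>S11; S14-b>S14

Handle the two conditions separately and then intersect. The first has 3 states tracking the count of `a`s modulo 3; the second has 5 states tracking whether and how much of `abaa` has been seen. A product state is a pair (one from each), accepting exactly when both do.
15 states suffice.
          a    b  
>  S0     S1   S0 
   S1     S2   S3 
   S2     S4   S5 
   S3     S6   S7 
   S4     S1   S8 
   S5     S9  S10 
   S6    S11   S5 
   S7     S2   S7 
   S8    S12   S0 
   S9    S13   S8 
   S10    S4  S10 
   S11   S13  S11 
   S12   S14   S3 
   S13   S14  S13 
 * S14   S11  S14 
(> = start, * = accepting)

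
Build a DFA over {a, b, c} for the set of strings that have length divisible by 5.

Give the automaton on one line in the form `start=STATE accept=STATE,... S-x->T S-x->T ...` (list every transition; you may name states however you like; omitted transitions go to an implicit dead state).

start=s0 accept=s0 s0-a->s1 s0-b->s1 s0-c->s1 s1-a->s2 s1-b->s2 s1-c->s2 s2-a->s3 s2-b->s3 s2-c->s3 s3-a->s4 s3-b->s4 s3-c->s4 s4-a->s0 s4-b->s0 s4-c->s0

Count input length modulo 5: every symbol advances one step around the cycle s0 → s1 → s2 → s3 → s4 → s0. Accept at s0.
With 5 states:
        a   b   c  
>* s0   s1  s1  s1 
   s1   s2  s2  s2 
   s2   s3  s3  s3 
   s3   s4  s4  s4 
   s4   s0  s0  s0 
(> = start, * = accepting)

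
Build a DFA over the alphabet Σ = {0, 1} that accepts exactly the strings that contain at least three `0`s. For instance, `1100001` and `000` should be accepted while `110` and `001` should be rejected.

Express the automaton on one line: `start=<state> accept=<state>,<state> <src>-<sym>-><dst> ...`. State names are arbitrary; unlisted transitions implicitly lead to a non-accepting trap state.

Only the number of `0`s matters, and only up to 4. Make a chain q0 → q1 → q2 → q3 → q4 advanced by each `0` (with q4 absorbing); every other symbol self-loops. The accepting set is {q3, q4}.
        0   1  
>  q0   q1  q0 
   q1   q2  q1 
   q2   q3  q2 
 * q3   q4  q3 
 * q4   q4  q4 
(> = start, * = accepting)

start=q0 accept=q3,q4 q0-0->q1 q0-1->q0 q1-0->q2 q1-1->q1 q2-0->q3 q2-1->q2 q3-0->q4 q3-1->q3 q4-0->q4 q4-1->q4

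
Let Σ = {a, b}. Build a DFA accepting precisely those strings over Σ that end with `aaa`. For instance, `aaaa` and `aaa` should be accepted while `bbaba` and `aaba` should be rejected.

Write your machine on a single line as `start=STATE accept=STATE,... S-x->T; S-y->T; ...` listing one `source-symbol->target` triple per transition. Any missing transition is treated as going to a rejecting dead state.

Let each state record the length of the longest suffix of the input read so far that is also a prefix of `aaa`. q1 means the last symbol is `a`; q2 means the last 2 symbols are `aa`; q3 means the last 3 symbols are `aaa`. Accept only at q3, where the string currently ends in `aaa`.
4 states suffice.
        a   b  
>  q0   q1  q0 
   q1   q2  q0 
   q2   q3  q0 
 * q3   q3  q0 
(> = start, * = accepting)

start=q0; accept=q3; q0-a->q1; q0-b->q0; q1-a->q2; q1-b->q0; q2-a->q3; q2-b->q0; q3-a->q3; q3-b->q0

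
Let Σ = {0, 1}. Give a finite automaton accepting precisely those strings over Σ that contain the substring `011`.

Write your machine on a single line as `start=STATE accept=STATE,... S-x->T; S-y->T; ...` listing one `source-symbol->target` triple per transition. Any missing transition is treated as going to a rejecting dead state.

Track how much of `011` has been matched so far: state s0 is no progress, s3 is the absorbing accept state reached once `011` has occurred. Intermediate states record partial matches; on a mismatch, fall back to the longest reusable overlap.
With 4 states:
        0   1  
>  s0   s1  s0 
   s1   s1  s2 
   s2   s1  s3 
 * s3   s3  s3 
(> = start, * = accepting)

start=s0; accept=s3; s0-0->s1; s0-1->s0; s1-0->s1; s1-1->s2; s2-0->s1; s2-1->s3; s3-0->s3; s3-1->s3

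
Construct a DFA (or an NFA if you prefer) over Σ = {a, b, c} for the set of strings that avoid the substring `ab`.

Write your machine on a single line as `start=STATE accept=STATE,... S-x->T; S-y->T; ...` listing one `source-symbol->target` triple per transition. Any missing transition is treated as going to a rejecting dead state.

start=s0; accept=s0,s1; s0-a->s1; s0-b->s0; s0-c->s0; s1-a->s1; s1-b->s2; s1-c->s0; s2-a->s2; s2-b->s2; s2-c->s2

Track partial matches of the forbidden pattern `ab`. State s2 is a dead state reached once `ab` has occurred; every other state accepts. s0 means no part of `ab` is currently matched.
With 3 states:
        a   b   c  
>* s0   s1  s0  s0 
 * s1   s1  s2  s0 
   s2   s2  s2  s2 
(> = start, * = accepting)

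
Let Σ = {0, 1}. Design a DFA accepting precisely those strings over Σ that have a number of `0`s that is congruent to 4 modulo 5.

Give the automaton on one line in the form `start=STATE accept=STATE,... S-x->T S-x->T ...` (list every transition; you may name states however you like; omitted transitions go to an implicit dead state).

start=q0 accept=q4 q0-0->q1 q0-1->q0 q1-0->q2 q1-1->q1 q2-0->q3 q2-1->q2 q3-0->q4 q3-1->q3 q4-0->q0 q4-1->q4

Keep the running count of `0`s modulo 5: each `0` advances along the cycle q0 → q1 → q2 → q3 → q4 → q0 while other symbols loop. Accept at q4.
5 states suffice.
        0   1  
>  q0   q1  q0 
   q1   q2  q1 
   q2   q3  q2 
   q3   q4  q3 
 * q4   q0  q4 
(> = start, * = accepting)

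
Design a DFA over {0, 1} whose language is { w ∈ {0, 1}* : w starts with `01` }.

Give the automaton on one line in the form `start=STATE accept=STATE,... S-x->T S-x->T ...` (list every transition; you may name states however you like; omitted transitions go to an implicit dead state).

start=q0 accept=q2 q0-0->q1 q0-1->q3 q1-0->q3 q1-1->q2 q2-0->q2 q2-1->q2 q3-0->q3 q3-1->q3

Walk along `01` while the input agrees: from q0 take `0` to q1, and so on. Any deviation drops to the rejecting sink q3. Once q2 is reached the prefix is confirmed and every continuation is accepted.
A 4-state machine:
        0   1  
>  q0   q1  q3 
   q1   q3  q2 
 * q2   q2  q2 
   q3   q3  q3 
(> = start, * = accepting)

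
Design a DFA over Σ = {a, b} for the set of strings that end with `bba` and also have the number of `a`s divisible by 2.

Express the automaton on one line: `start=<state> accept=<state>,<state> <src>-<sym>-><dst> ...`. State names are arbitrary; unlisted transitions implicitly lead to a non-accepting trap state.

start=q0 accept=q7 q0-a->q1 q0-b->q2 q1-a->q0 q1-b->q3 q2-a->q1 q2-b->q4 q3-a->q0 q3-b->q5 q4-a->q6 q4-b->q4 q5-a->q7 q5-b->q5 q6-a->q0 q6-b->q3 q7-a->q1 q7-b->q2

Run two small machines in parallel and take their product. The first has 4 states tracking how much of the suffix `bba` has currently been matched; the second has 2 states tracking the count of `a`s modulo 2. A product state is a pair (one from each), accepting exactly when both do.
An 8-state machine:
        a   b  
>  q0   q1  q2 
   q1   q0  q3 
   q2   q1  q4 
   q3   q0  q5 
   q4   q6  q4 
   q5   q7  q5 
   q6   q0  q3 
 * q7   q1  q2 
(> = start, * = accepting)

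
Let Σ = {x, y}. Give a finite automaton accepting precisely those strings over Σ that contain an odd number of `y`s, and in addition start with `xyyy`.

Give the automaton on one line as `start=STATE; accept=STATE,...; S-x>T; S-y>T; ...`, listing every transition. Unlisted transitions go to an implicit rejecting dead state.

start=s0; accept=s6; s0-x>s1; s0-y>s2; s1-x>s3; s1-y>s4; s2-x>s2; s2-y>s3; s3-x>s3; s3-y>s2; s4-x>s2; s4-y>s5; s5-x>s3; s5-y>s6; s6-x>s6; s6-y>s7; s7-x>s7; s7-y>s6

Build one automaton per condition and run them in lockstep. One (2 states) tracks the count of `y`s modulo 2; the other (6 states) tracks whether the input so far still matches the prefix `xyyy`. Each combined state is a pair, one component from each; accept when both components accept.
        x   y  
>  s0   s1  s2 
   s1   s3  s4 
   s2   s2  s3 
   s3   s3  s2 
   s4   s2  s5 
   s5   s3  s6 
 * s6   s6  s7 
   s7   s7  s6 
(> = start, * = accepting)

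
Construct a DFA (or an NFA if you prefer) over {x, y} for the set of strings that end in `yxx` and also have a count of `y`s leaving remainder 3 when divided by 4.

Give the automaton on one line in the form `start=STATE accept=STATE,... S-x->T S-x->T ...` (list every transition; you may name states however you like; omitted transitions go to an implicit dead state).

start=A accept=M A-x->A A-y->B B-x->C B-y->D C-x->E C-y->D D-x->F D-y->G E-x->H E-y->D F-x->I F-y->G G-x->J G-y->K H-x->H H-y->D I-x->L I-y->G J-x->M J-y->K K-x->N K-y->B L-x->L L-y->G M-x->O M-y->K N-x->P N-y->B O-x->O O-y->K P-x->A P-y->B

Build one automaton per condition and run them in lockstep. The first has 4 states tracking how much of the suffix `yxx` has currently been matched; the second has 4 states tracking the count of `y`s modulo 4. A product state is a pair (one from each), accepting exactly when both do.
16 states suffice.
       x  y 
>  A   A  B 
   B   C  D 
   C   E  D 
   D   F  G 
   E   H  D 
   F   I  G 
   G   J  K 
   H   H  D 
   I   L  G 
   J   M  K 
   K   N  B 
   L   L  G 
 * M   O  K 
   N   P  B 
   O   O  K 
   P   A  B 
(> = start, * = accepting)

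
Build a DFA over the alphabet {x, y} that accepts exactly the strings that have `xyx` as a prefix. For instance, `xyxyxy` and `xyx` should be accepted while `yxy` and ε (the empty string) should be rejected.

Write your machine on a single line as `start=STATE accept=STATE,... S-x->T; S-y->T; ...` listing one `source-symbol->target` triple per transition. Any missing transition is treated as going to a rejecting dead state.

start=A; accept=D; A-x->B; A-y->E; B-x->E; B-y->C; C-x->D; C-y->E; D-x->D; D-y->D; E-x->E; E-y->E

Walk along `xyx` while the input agrees: from A take `x` to B, and so on. Any deviation drops to the rejecting sink E. Once D is reached the prefix is confirmed and every continuation is accepted.
A 5-state machine:
       x  y 
>  A   B  E 
   B   E  C 
   C   D  E 
 * D   D  D 
   E   E  E 
(> = start, * = accepting)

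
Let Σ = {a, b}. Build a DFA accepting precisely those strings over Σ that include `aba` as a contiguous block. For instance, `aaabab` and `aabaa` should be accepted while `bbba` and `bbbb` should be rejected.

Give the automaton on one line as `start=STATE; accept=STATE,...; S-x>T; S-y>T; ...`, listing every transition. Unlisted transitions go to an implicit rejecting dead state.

start=q0; accept=q3; q0-a>q1; q0-b>q0; q1-a>q1; q1-b>q2; q2-a>q3; q2-b>q0; q3-a>q3; q3-b>q3

States q0..q2 record the length of the longest prefix of `aba` that matches the current input suffix. Reaching q3 means `aba` has been seen, and we stay there forever. Accept from q3.
        a   b  
>  q0   q1  q0 
   q1   q1  q2 
   q2   q3  q0 
 * q3   q3  q3 
(> = start, * = accepting)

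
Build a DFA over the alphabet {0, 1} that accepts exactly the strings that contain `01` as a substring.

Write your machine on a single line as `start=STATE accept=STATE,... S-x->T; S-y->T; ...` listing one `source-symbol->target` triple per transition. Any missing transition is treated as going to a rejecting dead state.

start=S0; accept=S2; S0-0->S1; S0-1->S0; S1-0->S1; S1-1->S2; S2-0->S2; S2-1->S2

States S0..S1 record the length of the longest prefix of `01` that matches the current input suffix. Reaching S2 means `01` has been seen, and we stay there forever. Accept from S2.
3 states suffice.
        0   1  
>  S0   S1  S0 
   S1   S1  S2 
 * S2   S2  S2 
(> = start, * = accepting)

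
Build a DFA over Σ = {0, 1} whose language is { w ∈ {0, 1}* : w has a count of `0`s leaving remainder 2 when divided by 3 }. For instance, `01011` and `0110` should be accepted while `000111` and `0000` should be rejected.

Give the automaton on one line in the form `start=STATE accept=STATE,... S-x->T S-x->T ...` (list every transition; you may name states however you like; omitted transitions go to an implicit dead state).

start=S0 accept=S2 S0-0->S1 S0-1->S0 S1-0->S2 S1-1->S1 S2-0->S0 S2-1->S2

Keep the running count of `0`s modulo 3: each `0` advances along the cycle S0 → S1 → S2 → S0 while other symbols loop. Accept at S2.
A 3-state machine:
        0   1  
>  S0   S1  S0 
   S1   S2  S1 
 * S2   S0  S2 
(> = start, * = accepting)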